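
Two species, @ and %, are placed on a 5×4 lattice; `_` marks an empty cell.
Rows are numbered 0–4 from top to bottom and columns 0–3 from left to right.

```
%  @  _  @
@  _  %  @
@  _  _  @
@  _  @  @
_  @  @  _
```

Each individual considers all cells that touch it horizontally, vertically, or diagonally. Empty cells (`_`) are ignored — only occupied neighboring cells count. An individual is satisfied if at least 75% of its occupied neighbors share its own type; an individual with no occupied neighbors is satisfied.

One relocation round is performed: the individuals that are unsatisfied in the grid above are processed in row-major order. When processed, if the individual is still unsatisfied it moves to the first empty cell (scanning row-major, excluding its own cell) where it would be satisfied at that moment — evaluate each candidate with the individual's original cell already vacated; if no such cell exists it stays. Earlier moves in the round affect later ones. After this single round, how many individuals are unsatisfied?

Initially unsatisfied (in order): (0,0), (0,1), (0,3), (1,0), (1,2), (1,3).
  (0,0): no empty cell satisfies it; stays.
  (0,1) → (2,1).
  (0,3) → (2,2).
  (1,0) → (3,1).
  (1,2) → (0,1).
  (1,3): now satisfied by earlier moves; stays.
Resulting grid:
% % _ _
_ _ _ @
@ @ @ @
@ @ @ @
_ @ @ _
All satisfied now.

0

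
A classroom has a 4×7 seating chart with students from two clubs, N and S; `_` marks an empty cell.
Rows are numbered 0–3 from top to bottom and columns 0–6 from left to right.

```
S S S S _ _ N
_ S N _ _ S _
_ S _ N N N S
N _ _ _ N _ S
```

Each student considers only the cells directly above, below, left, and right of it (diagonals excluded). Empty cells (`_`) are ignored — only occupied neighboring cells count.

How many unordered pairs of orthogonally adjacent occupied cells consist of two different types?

Scan each occupied cell's neighbors to the right and below so each pair is counted once.
Row 0: S(0,0)–S(0,1)= S(0,1)–S(0,2)= S(0,1)–S(1,1)= S(0,2)–S(0,3)= S(0,2)–N(1,2)≠  → 1/5 unlike.
Row 1: S(1,1)–N(1,2)≠ S(1,1)–S(2,1)= S(1,5)–N(2,5)≠  → 2/3 unlike.
Row 2: N(2,3)–N(2,4)= N(2,4)–N(2,5)= N(2,4)–N(3,4)= N(2,5)–S(2,6)≠ S(2,6)–S(3,6)=  → 1/5 unlike.
Total adjacent occupied pairs: 13; unlike-type pairs: 4.

4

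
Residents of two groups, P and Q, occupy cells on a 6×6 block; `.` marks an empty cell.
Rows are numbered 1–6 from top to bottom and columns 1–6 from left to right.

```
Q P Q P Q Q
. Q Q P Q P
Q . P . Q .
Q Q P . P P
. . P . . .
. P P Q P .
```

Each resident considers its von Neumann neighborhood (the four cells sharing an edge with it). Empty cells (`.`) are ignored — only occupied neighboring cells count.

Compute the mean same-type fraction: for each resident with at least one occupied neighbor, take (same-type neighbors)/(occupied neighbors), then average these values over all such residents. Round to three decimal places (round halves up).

Row 1: (1,1)Q 0/1 · (1,2)P 0/3 · (1,3)Q 1/3 · (1,4)P 1/3 · (1,5)Q 2/3 · (1,6)Q 1/2
Row 2: (2,2)Q 1/2 · (2,3)Q 2/4 · (2,4)P 1/3 · (2,5)Q 2/4 · (2,6)P 0/2
Row 3: (3,1)Q 1/1 · (3,3)P 1/2 · (3,5)Q 1/2
Row 4: (4,1)Q 2/2 · (4,2)Q 1/2 · (4,3)P 2/3 · (4,5)P 1/2 · (4,6)P 1/1
Row 5: (5,3)P 2/2
Row 6: (6,2)P 1/1 · (6,3)P 2/3 · (6,4)Q 0/2 · (6,5)P 0/1
Sum over 24 residents: 0/1 + 0/3 + 1/3 + 1/3 + 2/3 + 1/2 + 1/2 + 2/4 + 1/3 + 2/4 + 0/2 + 1/1 + 1/2 + 1/2 + 2/2 + 1/2 + 2/3 + 1/2 + 1/1 + 2/2 + 1/1 + 2/3 + 0/2 + 0/1 = 12; mean = 12 ÷ 24 = 1/2 = 0.5 → 0.500.

0.500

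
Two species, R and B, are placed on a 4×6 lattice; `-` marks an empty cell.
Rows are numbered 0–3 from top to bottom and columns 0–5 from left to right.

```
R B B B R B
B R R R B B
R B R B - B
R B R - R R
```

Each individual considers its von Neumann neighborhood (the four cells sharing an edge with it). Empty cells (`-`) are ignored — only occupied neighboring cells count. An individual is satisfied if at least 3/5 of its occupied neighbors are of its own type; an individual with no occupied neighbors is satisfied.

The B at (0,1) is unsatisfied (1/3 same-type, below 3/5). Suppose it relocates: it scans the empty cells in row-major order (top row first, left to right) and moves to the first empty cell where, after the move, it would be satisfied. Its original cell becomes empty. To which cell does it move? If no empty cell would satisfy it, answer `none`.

(2,4)

Vacating (0,1). Empty cells in order:
  (2,4): 3/4 same-type → satisfied — stop here.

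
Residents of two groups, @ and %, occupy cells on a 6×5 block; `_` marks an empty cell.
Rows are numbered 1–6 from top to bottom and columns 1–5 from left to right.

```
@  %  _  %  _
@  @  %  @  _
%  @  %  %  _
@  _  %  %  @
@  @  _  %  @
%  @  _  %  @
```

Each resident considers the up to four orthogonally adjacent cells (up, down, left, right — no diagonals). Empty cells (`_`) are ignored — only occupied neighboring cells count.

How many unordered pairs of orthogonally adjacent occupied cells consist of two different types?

Scan each occupied cell's neighbors to the right and below so each pair is counted once.
Row 1: @(1,1)–%(1,2)≠ @(1,1)–@(2,1)= %(1,2)–@(2,2)≠ %(1,4)–@(2,4)≠  → 3/4 unlike.
Row 2: @(2,1)–@(2,2)= @(2,1)–%(3,1)≠ @(2,2)–%(2,3)≠ @(2,2)–@(3,2)= %(2,3)–@(2,4)≠ %(2,3)–%(3,3)= @(2,4)–%(3,4)≠  → 4/7 unlike.
Row 3: %(3,1)–@(3,2)≠ %(3,1)–@(4,1)≠ @(3,2)–%(3,3)≠ %(3,3)–%(3,4)= %(3,3)–%(4,3)= %(3,4)–%(4,4)=  → 3/6 unlike.
Row 4: @(4,1)–@(5,1)= %(4,3)–%(4,4)= %(4,4)–@(4,5)≠ %(4,4)–%(5,4)= @(4,5)–@(5,5)=  → 1/5 unlike.
Row 5: @(5,1)–@(5,2)= @(5,1)–%(6,1)≠ @(5,2)–@(6,2)= %(5,4)–@(5,5)≠ %(5,4)–%(6,4)= @(5,5)–@(6,5)=  → 2/6 unlike.
Row 6: %(6,1)–@(6,2)≠ %(6,4)–@(6,5)≠  → 2/2 unlike.
Total adjacent occupied pairs: 30; unlike-type pairs: 15.

15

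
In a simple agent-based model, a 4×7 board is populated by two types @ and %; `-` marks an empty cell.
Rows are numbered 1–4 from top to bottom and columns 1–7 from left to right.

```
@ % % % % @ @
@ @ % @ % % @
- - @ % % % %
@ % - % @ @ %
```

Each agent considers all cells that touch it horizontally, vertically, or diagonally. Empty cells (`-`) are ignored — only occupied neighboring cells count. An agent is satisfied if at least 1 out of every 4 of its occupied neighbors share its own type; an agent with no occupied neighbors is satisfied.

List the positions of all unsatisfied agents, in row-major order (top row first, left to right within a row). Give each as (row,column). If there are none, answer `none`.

(2,4), (4,1), (4,2), (4,5), (4,6)

(1,1)@ 2/3 satisfied
(1,2)% 2/5 satisfied
(1,3)% 3/5 satisfied
(1,4)% 4/5 satisfied
(1,5)% 3/5 satisfied
(1,6)@ 2/5 satisfied
(1,7)@ 2/3 satisfied
(2,1)@ 2/3 satisfied
(2,2)@ 3/6 satisfied
(2,3)% 4/7 satisfied
(2,4)@ 1/8 not
(2,5)% 6/8 satisfied
(2,6)% 5/8 satisfied
(2,7)@ 2/5 satisfied
(3,3)@ 2/6 satisfied
(3,4)% 4/7 satisfied
(3,5)% 5/8 satisfied
(3,6)% 5/8 satisfied
(3,7)% 3/5 satisfied
(4,1)@ 0/1 not
(4,2)% 0/2 not
(4,4)% 2/4 satisfied
(4,5)@ 1/5 not
(4,6)@ 1/5 not
(4,7)% 2/3 satisfied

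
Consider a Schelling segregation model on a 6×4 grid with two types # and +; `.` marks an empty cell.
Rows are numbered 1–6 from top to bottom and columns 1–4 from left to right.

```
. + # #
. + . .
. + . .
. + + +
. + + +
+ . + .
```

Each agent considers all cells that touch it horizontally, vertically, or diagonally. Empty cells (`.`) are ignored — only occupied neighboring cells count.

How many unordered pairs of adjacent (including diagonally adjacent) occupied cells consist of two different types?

Scan each occupied cell's neighbors to the right and below (and the two forward diagonals) so each pair is counted once.
Row 1: +(1,2)–#(1,3)≠ +(1,2)–+(2,2)= #(1,3)–#(1,4)= #(1,3)–+(2,2)≠  → 2/4 unlike.
Row 2: +(2,2)–+(3,2)=  → 0/1 unlike.
Row 3: +(3,2)–+(4,2)= +(3,2)–+(4,3)=  → 0/2 unlike.
Row 4: +(4,2)–+(4,3)= +(4,2)–+(5,2)= +(4,2)–+(5,3)= +(4,3)–+(4,4)= +(4,3)–+(5,3)= +(4,3)–+(5,4)= +(4,3)–+(5,2)= +(4,4)–+(5,4)= +(4,4)–+(5,3)=  → 0/9 unlike.
Row 5: +(5,2)–+(5,3)= +(5,2)–+(6,3)= +(5,2)–+(6,1)= +(5,3)–+(5,4)= +(5,3)–+(6,3)= +(5,4)–+(6,3)=  → 0/6 unlike.
Total adjacent occupied pairs: 22; unlike-type pairs: 2.

2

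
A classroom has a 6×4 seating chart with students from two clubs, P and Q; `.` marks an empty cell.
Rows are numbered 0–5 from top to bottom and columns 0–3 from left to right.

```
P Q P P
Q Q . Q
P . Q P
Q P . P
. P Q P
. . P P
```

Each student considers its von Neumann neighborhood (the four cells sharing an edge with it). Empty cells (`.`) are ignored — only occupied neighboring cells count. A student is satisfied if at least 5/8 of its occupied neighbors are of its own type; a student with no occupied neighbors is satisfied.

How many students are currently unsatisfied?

(0,0)P 0/2 unhappy
(0,1)Q 1/3 unhappy
(0,2)P 1/2 unhappy
(0,3)P 1/2 unhappy
(1,0)Q 1/3 unhappy
(1,1)Q 2/2 ok
(1,3)Q 0/2 unhappy
(2,0)P 0/2 unhappy
(2,2)Q 0/1 unhappy
(2,3)P 1/3 unhappy
(3,0)Q 0/2 unhappy
(3,1)P 1/2 unhappy
(3,3)P 2/2 ok
(4,1)P 1/2 unhappy
(4,2)Q 0/3 unhappy
(4,3)P 2/3 ok
(5,2)P 1/2 unhappy
(5,3)P 2/2 ok
Unsatisfied: (0,0), (0,1), (0,2), (0,3), (1,0), (1,3), (2,0), (2,2), (2,3), (3,0), (3,1), (4,1), (4,2), (5,2) — 14 in total.

14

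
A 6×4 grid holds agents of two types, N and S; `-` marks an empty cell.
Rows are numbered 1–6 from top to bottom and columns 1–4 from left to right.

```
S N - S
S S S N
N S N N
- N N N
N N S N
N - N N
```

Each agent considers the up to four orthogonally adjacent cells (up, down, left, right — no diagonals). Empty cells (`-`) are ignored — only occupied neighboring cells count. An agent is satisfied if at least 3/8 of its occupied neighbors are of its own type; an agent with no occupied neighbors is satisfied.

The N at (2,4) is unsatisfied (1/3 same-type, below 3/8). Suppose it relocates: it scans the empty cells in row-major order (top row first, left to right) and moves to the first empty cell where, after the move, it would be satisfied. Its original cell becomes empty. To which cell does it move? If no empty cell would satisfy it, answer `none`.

Vacating (2,4). Empty cells in order:
  (1,3): 1/3 same-type → still unsatisfied.
  (4,1): 3/3 same-type → satisfied — stop here.

(4,1)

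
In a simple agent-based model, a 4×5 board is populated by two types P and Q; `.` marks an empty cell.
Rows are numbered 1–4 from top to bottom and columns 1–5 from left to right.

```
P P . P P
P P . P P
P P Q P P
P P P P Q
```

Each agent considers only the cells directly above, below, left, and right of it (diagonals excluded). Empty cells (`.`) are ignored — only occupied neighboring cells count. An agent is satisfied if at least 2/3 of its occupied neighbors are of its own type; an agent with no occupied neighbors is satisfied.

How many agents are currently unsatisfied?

2

Row 1: (1,1)P 2/2 ✓ · (1,2)P 2/2 ✓ · (1,4)P 2/2 ✓ · (1,5)P 2/2 ✓
Row 2: (2,1)P 3/3 ✓ · (2,2)P 3/3 ✓ · (2,4)P 3/3 ✓ · (2,5)P 3/3 ✓
Row 3: (3,1)P 3/3 ✓ · (3,2)P 3/4 ✓ · (3,3)Q 0/3 ✗ · (3,4)P 3/4 ✓ · (3,5)P 2/3 ✓
Row 4: (4,1)P 2/2 ✓ · (4,2)P 3/3 ✓ · (4,3)P 2/3 ✓ · (4,4)P 2/3 ✓ · (4,5)Q 0/2 ✗
Unsatisfied: (3,3), (4,5) — 2 in total.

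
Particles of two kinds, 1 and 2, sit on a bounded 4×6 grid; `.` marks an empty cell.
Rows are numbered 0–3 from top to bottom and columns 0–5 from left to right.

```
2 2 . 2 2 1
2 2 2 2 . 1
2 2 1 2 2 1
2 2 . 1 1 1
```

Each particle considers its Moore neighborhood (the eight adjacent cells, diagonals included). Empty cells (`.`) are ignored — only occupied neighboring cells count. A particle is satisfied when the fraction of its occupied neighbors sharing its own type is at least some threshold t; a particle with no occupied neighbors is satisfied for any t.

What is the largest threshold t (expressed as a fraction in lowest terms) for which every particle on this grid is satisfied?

1/7

Row 0: (0,0)2 3/3 · (0,1)2 4/4 · (0,3)2 3/3 · (0,4)2 2/4 · (0,5)1 1/2
Row 1: (1,0)2 5/5 · (1,1)2 6/7 · (1,2)2 6/7 · (1,3)2 5/6 · (1,5)1 2/4
Row 2: (2,0)2 5/5 · (2,1)2 6/7 · (2,2)1 1/7 · (2,3)2 3/6 · (2,4)2 2/7 · (2,5)1 3/4
Row 3: (3,0)2 3/3 · (3,1)2 3/4 · (3,3)1 2/4 · (3,4)1 3/5 · (3,5)1 2/3
The smallest same-type fraction is 1/7 at (2,2), which reduces to 1/7. Any threshold above that leaves this particle unsatisfied.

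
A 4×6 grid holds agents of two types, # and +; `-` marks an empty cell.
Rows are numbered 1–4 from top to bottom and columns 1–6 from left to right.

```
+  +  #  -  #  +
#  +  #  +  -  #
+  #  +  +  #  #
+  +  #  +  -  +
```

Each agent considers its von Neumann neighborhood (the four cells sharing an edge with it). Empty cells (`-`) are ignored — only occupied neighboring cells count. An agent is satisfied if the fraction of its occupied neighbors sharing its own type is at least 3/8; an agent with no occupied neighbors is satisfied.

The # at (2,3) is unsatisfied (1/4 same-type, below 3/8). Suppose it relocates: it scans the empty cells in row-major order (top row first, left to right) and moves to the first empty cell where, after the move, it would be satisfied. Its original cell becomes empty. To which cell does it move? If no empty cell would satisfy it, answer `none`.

Vacating (2,3). Empty cells in order:
  (1,4): 2/3 same-type → satisfied — stop here.

(1,4)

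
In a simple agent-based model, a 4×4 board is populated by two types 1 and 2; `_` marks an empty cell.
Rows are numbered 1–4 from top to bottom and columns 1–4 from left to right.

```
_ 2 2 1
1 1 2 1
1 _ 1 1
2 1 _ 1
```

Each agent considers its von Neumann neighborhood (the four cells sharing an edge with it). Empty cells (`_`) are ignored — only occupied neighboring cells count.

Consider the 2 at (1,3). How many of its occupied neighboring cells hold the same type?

2

Occupied neighbors of (1,3): (2,3)=2, (1,2)=2, (1,4)=1.
Same type (2): 2 of 3.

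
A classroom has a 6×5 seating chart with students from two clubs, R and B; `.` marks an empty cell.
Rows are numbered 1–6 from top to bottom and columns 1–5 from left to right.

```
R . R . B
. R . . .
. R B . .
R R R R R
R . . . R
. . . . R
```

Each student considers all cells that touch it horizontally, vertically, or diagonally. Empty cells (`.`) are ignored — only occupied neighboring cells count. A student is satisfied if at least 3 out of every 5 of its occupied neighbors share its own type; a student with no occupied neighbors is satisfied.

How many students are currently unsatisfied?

1

Row 1: (1,1)R 1/1 satisfied · (1,3)R 1/1 satisfied · (1,5)B 0/0 satisfied
Row 2: (2,2)R 3/4 satisfied
Row 3: (3,2)R 4/5 satisfied · (3,3)B 0/5 not
Row 4: (4,1)R 3/3 satisfied · (4,2)R 4/5 satisfied · (4,3)R 3/4 satisfied · (4,4)R 3/4 satisfied · (4,5)R 2/2 satisfied
Row 5: (5,1)R 2/2 satisfied · (5,5)R 3/3 satisfied
Row 6: (6,5)R 1/1 satisfied
Unsatisfied: (3,3) — 1 in total.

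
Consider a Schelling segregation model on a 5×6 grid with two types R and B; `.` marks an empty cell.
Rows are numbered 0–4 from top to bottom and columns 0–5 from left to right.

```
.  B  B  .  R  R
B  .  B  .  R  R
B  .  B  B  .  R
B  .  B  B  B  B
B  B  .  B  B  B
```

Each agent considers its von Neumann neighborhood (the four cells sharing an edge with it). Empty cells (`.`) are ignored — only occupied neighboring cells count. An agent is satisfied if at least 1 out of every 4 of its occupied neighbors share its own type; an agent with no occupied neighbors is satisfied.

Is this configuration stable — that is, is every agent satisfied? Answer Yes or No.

Yes

Row 0: (0,1)B 1/1 ok · (0,2)B 2/2 ok · (0,4)R 2/2 ok · (0,5)R 2/2 ok
Row 1: (1,0)B 1/1 ok · (1,2)B 2/2 ok · (1,4)R 2/2 ok · (1,5)R 3/3 ok
Row 2: (2,0)B 2/2 ok · (2,2)B 3/3 ok · (2,3)B 2/2 ok · (2,5)R 1/2 ok
Row 3: (3,0)B 2/2 ok · (3,2)B 2/2 ok · (3,3)B 4/4 ok · (3,4)B 3/3 ok · (3,5)B 2/3 ok
Row 4: (4,0)B 2/2 ok · (4,1)B 1/1 ok · (4,3)B 2/2 ok · (4,4)B 3/3 ok · (4,5)B 2/2 ok
All meet the threshold, so the configuration is stable.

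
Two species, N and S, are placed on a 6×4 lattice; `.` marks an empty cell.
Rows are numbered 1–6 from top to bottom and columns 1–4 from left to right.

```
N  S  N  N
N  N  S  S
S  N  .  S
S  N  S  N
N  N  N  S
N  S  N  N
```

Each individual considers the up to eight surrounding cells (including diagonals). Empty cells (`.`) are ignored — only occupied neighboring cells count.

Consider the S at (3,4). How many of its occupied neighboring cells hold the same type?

Occupied neighbors of (3,4): (2,3)=S, (2,4)=S, (4,3)=S, (4,4)=N.
Same type (S): 3 of 4.

3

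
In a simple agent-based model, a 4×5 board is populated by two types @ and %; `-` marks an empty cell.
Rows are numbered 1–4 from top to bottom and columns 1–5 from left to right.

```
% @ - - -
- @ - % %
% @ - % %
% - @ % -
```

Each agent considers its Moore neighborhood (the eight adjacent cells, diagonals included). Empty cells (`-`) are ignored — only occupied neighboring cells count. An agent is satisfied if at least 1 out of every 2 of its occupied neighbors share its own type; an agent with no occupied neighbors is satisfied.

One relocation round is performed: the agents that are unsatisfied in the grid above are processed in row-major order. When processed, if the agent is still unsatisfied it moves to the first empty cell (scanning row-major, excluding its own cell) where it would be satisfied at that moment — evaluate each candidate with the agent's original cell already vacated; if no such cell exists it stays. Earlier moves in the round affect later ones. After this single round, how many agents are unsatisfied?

1

Initially unsatisfied (in order): (1,1), (3,1), (4,3).
  (1,1) → (1,4).
  (3,1) → (1,3).
  (4,3) → (1,1).
Resulting grid:
@ @ % % -
- @ - % %
- @ - % %
% - - % -
Unsatisfied now: (4,1).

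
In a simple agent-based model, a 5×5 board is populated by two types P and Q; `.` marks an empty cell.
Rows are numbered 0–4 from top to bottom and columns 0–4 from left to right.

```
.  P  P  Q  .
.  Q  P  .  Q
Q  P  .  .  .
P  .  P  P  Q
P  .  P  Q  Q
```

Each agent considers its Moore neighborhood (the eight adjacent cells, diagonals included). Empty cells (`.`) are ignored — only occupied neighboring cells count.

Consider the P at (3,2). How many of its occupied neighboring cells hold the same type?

Occupied neighbors of (3,2): (2,1)=P, (3,3)=P, (4,2)=P, (4,3)=Q.
Same type (P): 3 of 4.

3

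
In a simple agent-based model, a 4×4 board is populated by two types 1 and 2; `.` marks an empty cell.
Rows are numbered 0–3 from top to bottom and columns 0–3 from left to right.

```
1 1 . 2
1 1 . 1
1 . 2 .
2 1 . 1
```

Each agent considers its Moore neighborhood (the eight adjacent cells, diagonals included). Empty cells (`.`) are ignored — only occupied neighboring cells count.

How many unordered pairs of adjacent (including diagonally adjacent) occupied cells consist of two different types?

Scan each occupied cell's neighbors to the right and below (and the two forward diagonals) so each pair is counted once.
From row 0: 1 unlike of 6 pairs (running 1/6).
From row 1: 2 unlike of 5 pairs (running 3/11).
From row 2: 3 unlike of 4 pairs (running 6/15).
From row 3: 1 unlike of 1 pairs (running 7/16).
Total adjacent occupied pairs: 16; unlike-type pairs: 7.

7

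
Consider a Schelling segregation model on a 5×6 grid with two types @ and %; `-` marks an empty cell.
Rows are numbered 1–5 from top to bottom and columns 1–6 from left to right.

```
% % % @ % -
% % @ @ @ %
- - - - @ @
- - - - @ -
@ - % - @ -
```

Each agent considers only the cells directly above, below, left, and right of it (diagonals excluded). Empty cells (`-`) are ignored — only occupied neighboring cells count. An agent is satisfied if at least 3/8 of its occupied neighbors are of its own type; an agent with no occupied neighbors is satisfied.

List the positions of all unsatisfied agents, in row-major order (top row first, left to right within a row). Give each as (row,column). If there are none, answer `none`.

(1,3), (1,4), (1,5), (2,3), (2,6)

(1,1)% 2/2 ok
(1,2)% 3/3 ok
(1,3)% 1/3 unhappy
(1,4)@ 1/3 unhappy
(1,5)% 0/2 unhappy
(2,1)% 2/2 ok
(2,2)% 2/3 ok
(2,3)@ 1/3 unhappy
(2,4)@ 3/3 ok
(2,5)@ 2/4 ok
(2,6)% 0/2 unhappy
(3,5)@ 3/3 ok
(3,6)@ 1/2 ok
(4,5)@ 2/2 ok
(5,1)@ 0/0 ok
(5,3)% 0/0 ok
(5,5)@ 1/1 ok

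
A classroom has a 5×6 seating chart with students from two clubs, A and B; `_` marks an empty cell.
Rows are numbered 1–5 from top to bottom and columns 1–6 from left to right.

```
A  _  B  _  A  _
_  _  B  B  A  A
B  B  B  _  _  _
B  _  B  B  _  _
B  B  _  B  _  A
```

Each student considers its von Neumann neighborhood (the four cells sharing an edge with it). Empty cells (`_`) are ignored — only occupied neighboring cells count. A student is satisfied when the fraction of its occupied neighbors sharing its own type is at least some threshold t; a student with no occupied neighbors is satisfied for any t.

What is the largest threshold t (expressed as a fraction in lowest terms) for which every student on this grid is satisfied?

Row 1: (1,1)A — no occupied neighbors · (1,3)B 1/1 · (1,5)A 1/1
Row 2: (2,3)B 3/3 · (2,4)B 1/2 · (2,5)A 2/3 · (2,6)A 1/1
Row 3: (3,1)B 2/2 · (3,2)B 2/2 · (3,3)B 3/3
Row 4: (4,1)B 2/2 · (4,3)B 2/2 · (4,4)B 2/2
Row 5: (5,1)B 2/2 · (5,2)B 1/1 · (5,4)B 1/1 · (5,6)A — no occupied neighbors
The smallest same-type fraction is 1/2 at (2,4), which reduces to 1/2. Any threshold above that leaves this student unsatisfied.

1/2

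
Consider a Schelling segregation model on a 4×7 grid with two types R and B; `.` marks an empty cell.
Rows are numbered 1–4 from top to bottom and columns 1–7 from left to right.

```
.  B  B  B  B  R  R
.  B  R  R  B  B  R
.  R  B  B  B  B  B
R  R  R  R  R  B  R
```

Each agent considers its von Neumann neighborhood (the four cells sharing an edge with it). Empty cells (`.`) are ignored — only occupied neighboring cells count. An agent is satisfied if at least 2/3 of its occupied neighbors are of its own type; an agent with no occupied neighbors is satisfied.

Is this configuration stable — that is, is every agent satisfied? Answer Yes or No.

No

Row 1: (1,2)B 2/2 ok · (1,3)B 2/3 ok · (1,4)B 2/3 ok · (1,5)B 2/3 ok · (1,6)R 1/3 unhappy · (1,7)R 2/2 ok
Row 2: (2,2)B 1/3 unhappy · (2,3)R 1/4 unhappy · (2,4)R 1/4 unhappy · (2,5)B 3/4 ok · (2,6)B 2/4 unhappy · (2,7)R 1/3 unhappy
Row 3: (3,2)R 1/3 unhappy · (3,3)B 1/4 unhappy · (3,4)B 2/4 unhappy · (3,5)B 3/4 ok · (3,6)B 4/4 ok · (3,7)B 1/3 unhappy
Row 4: (4,1)R 1/1 ok · (4,2)R 3/3 ok · (4,3)R 2/3 ok · (4,4)R 2/3 ok · (4,5)R 1/3 unhappy · (4,6)B 1/3 unhappy · (4,7)R 0/2 unhappy
For instance (1,6) has only 1/3 same-type neighbors, below 2/3.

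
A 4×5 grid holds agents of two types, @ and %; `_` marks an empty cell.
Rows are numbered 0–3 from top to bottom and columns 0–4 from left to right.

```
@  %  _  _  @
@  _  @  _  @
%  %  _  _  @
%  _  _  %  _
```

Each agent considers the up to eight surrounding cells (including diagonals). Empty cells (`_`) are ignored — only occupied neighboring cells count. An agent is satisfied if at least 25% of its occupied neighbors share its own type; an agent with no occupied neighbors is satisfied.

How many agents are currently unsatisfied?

3

Row 0: (0,0)@ 1/2 ✓ · (0,1)% 0/3 ✗ · (0,4)@ 1/1 ✓
Row 1: (1,0)@ 1/4 ✓ · (1,2)@ 0/2 ✗ · (1,4)@ 2/2 ✓
Row 2: (2,0)% 2/3 ✓ · (2,1)% 2/4 ✓ · (2,4)@ 1/2 ✓
Row 3: (3,0)% 2/2 ✓ · (3,3)% 0/1 ✗
Unsatisfied: (0,1), (1,2), (3,3) — 3 in total.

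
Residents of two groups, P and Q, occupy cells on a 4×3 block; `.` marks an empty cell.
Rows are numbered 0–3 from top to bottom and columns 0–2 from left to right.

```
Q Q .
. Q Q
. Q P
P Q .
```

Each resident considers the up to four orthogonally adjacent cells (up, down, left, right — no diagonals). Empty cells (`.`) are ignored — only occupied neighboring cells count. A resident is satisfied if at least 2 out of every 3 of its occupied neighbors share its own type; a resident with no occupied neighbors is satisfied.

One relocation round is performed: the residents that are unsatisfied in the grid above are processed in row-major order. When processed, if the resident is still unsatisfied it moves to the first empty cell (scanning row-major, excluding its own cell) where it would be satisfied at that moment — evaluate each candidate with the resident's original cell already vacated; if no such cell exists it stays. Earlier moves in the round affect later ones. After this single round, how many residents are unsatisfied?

Initially unsatisfied (in order): (1,2), (2,2), (3,0), (3,1).
  (1,2) → (0,2).
  (2,2): no empty cell satisfies it; stays.
  (3,0): no empty cell satisfies it; stays.
  (3,1) → (1,0).
Resulting grid:
Q Q Q
Q Q .
. Q P
P . .
Unsatisfied now: (2,1), (2,2).

2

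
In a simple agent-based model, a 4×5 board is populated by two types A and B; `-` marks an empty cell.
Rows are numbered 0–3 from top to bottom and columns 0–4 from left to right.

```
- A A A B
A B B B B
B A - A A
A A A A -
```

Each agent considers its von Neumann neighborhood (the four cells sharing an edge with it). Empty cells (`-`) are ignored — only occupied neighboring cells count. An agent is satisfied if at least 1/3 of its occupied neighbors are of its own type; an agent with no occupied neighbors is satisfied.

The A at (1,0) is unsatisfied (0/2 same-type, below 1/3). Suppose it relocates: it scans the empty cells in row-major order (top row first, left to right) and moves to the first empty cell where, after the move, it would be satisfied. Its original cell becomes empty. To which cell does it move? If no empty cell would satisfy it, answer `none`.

(0,0)

Vacating (1,0). Empty cells in order:
  (0,0): 1/1 same-type → satisfied — stop here.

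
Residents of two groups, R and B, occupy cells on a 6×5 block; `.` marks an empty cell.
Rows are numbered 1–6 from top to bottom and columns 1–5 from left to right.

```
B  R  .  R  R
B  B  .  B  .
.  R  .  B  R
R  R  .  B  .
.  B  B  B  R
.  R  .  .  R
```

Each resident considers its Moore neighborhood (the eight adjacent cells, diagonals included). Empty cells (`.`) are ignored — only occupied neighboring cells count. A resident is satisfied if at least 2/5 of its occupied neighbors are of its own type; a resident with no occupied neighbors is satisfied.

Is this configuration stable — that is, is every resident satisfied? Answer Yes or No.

No

(1,1)B 2/3 satisfied
(1,2)R 0/3 not
(1,4)R 1/2 satisfied
(1,5)R 1/2 satisfied
(2,1)B 2/4 satisfied
(2,2)B 2/4 satisfied
(2,4)B 1/4 not
(3,2)R 2/4 satisfied
(3,4)B 2/3 satisfied
(3,5)R 0/3 not
(4,1)R 2/3 satisfied
(4,2)R 2/4 satisfied
(4,4)B 3/5 satisfied
(5,2)B 1/4 not
(5,3)B 3/5 satisfied
(5,4)B 2/4 satisfied
(5,5)R 1/3 not
(6,2)R 0/2 not
(6,5)R 1/2 satisfied
For instance (1,2) has only 0/3 same-type neighbors, below 2/5.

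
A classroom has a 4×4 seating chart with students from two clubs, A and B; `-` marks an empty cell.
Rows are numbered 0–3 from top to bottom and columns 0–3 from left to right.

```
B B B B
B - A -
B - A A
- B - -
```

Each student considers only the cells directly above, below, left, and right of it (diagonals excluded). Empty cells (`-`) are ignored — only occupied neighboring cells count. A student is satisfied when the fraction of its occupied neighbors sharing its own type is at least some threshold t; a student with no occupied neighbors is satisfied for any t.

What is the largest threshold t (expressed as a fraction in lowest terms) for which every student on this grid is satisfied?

Row 0: (0,0)B 2/2 · (0,1)B 2/2 · (0,2)B 2/3 · (0,3)B 1/1
Row 1: (1,0)B 2/2 · (1,2)A 1/2
Row 2: (2,0)B 1/1 · (2,2)A 2/2 · (2,3)A 1/1
Row 3: (3,1)B — no occupied neighbors
The smallest same-type fraction is 1/2 at (1,2), which reduces to 1/2. Any threshold above that leaves this student unsatisfied.

1/2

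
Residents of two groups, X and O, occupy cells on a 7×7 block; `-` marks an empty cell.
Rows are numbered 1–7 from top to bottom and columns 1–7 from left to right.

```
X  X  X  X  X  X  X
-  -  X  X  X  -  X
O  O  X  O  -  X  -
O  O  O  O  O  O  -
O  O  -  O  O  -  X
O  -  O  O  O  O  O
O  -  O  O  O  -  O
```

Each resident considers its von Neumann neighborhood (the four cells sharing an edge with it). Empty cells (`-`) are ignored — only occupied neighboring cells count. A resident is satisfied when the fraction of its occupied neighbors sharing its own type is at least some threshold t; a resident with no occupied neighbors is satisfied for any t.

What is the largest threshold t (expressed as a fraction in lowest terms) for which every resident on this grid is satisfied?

Row 1: (1,1)X 1/1 · (1,2)X 2/2 · (1,3)X 3/3 · (1,4)X 3/3 · (1,5)X 3/3 · (1,6)X 2/2 · (1,7)X 2/2
Row 2: (2,3)X 3/3 · (2,4)X 3/4 · (2,5)X 2/2 · (2,7)X 1/1
Row 3: (3,1)O 2/2 · (3,2)O 2/3 · (3,3)X 1/4 · (3,4)O 1/3 · (3,6)X 0/1
Row 4: (4,1)O 3/3 · (4,2)O 4/4 · (4,3)O 2/3 · (4,4)O 4/4 · (4,5)O 3/3 · (4,6)O 1/2
Row 5: (5,1)O 3/3 · (5,2)O 2/2 · (5,4)O 3/3 · (5,5)O 3/3 · (5,7)X 0/1
Row 6: (6,1)O 2/2 · (6,3)O 2/2 · (6,4)O 4/4 · (6,5)O 4/4 · (6,6)O 2/2 · (6,7)O 2/3
Row 7: (7,1)O 1/1 · (7,3)O 2/2 · (7,4)O 3/3 · (7,5)O 2/2 · (7,7)O 1/1
The smallest same-type fraction is 0/1 at (3,6), which reduces to 0/1. Any threshold above that leaves this resident unsatisfied.

0/1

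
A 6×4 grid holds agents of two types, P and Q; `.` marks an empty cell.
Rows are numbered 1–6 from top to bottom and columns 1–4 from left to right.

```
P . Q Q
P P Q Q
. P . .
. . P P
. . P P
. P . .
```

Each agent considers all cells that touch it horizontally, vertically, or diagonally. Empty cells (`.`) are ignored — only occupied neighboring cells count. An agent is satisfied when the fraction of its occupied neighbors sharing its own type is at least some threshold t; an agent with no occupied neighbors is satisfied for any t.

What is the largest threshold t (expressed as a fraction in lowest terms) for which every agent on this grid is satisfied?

(1,1)P 2/2
(1,3)Q 3/4
(1,4)Q 3/3
(2,1)P 3/3
(2,2)P 3/5
(2,3)Q 3/5
(2,4)Q 3/3
(3,2)P 3/4
(4,3)P 4/4
(4,4)P 3/3
(5,3)P 4/4
(5,4)P 3/3
(6,2)P 1/1
The smallest same-type fraction is 3/5 at (2,2), which reduces to 3/5. Any threshold above that leaves this agent unsatisfied.

3/5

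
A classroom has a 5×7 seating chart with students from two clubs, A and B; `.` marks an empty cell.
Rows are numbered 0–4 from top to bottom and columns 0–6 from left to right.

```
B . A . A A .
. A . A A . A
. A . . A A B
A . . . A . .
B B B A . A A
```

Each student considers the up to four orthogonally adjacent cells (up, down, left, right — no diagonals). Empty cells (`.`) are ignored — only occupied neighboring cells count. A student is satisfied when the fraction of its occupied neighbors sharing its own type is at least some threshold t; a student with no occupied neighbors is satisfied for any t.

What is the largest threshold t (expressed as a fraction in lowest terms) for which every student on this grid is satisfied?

0/1

(0,0)B — no occupied neighbors
(0,2)A — no occupied neighbors
(0,4)A 2/2
(0,5)A 1/1
(1,1)A 1/1
(1,3)A 1/1
(1,4)A 3/3
(1,6)A 0/1
(2,1)A 1/1
(2,4)A 3/3
(2,5)A 1/2
(2,6)B 0/2
(3,0)A 0/1
(3,4)A 1/1
(4,0)B 1/2
(4,1)B 2/2
(4,2)B 1/2
(4,3)A 0/1
(4,5)A 1/1
(4,6)A 1/1
The smallest same-type fraction is 0/1 at (1,6), which reduces to 0/1. Any threshold above that leaves this student unsatisfied.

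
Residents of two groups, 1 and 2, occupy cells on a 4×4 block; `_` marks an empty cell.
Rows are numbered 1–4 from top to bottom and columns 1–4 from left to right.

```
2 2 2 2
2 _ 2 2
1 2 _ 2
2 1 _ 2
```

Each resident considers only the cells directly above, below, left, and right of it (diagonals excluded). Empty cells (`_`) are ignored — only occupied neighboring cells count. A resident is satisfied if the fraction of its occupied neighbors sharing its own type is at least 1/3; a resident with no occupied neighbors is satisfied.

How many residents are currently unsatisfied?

4

(1,1)2 2/2 satisfied
(1,2)2 2/2 satisfied
(1,3)2 3/3 satisfied
(1,4)2 2/2 satisfied
(2,1)2 1/2 satisfied
(2,3)2 2/2 satisfied
(2,4)2 3/3 satisfied
(3,1)1 0/3 not
(3,2)2 0/2 not
(3,4)2 2/2 satisfied
(4,1)2 0/2 not
(4,2)1 0/2 not
(4,4)2 1/1 satisfied
Unsatisfied: (3,1), (3,2), (4,1), (4,2) — 4 in total.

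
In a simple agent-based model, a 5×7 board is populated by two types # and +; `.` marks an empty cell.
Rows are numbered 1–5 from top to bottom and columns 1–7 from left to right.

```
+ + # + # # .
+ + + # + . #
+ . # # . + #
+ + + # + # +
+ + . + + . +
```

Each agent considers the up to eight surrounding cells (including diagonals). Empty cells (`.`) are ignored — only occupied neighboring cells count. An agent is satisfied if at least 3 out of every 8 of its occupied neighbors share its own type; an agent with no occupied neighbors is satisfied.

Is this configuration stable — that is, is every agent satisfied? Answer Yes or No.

No

(1,1)+ 3/3 ✓
(1,2)+ 4/5 ✓
(1,3)# 1/5 ✗
(1,4)+ 2/5 ✓
(1,5)# 2/4 ✓
(1,6)# 2/3 ✓
(2,1)+ 4/4 ✓
(2,2)+ 5/7 ✓
(2,3)+ 3/7 ✓
(2,4)# 4/7 ✓
(2,5)+ 2/6 ✗
(2,7)# 2/3 ✓
(3,1)+ 4/4 ✓
(3,3)# 3/7 ✓
(3,4)# 3/7 ✓
(3,6)+ 3/6 ✓
(3,7)# 2/4 ✓
(4,1)+ 4/4 ✓
(4,2)+ 5/6 ✓
(4,3)+ 3/6 ✓
(4,4)# 2/6 ✗
(4,5)+ 3/6 ✓
(4,6)# 1/6 ✗
(4,7)+ 2/4 ✓
(5,1)+ 3/3 ✓
(5,2)+ 4/4 ✓
(5,4)+ 3/4 ✓
(5,5)+ 2/4 ✓
(5,7)+ 1/2 ✓
For instance (1,3) has only 1/5 same-type neighbors, below 3/8.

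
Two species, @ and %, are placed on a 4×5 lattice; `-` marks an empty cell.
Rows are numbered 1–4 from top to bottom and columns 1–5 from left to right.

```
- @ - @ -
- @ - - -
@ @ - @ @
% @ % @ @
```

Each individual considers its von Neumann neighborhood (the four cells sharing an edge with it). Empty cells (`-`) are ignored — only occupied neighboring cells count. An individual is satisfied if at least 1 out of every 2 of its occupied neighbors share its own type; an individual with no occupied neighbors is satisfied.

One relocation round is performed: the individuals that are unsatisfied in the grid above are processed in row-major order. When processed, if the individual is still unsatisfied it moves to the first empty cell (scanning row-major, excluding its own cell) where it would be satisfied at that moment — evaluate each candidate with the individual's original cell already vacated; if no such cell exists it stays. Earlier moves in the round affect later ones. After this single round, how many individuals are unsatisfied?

0

Initially unsatisfied (in order): (4,1), (4,2), (4,3).
  (4,1): no empty cell satisfies it; stays.
  (4,2) → (1,1).
  (4,3) → (4,2).
Resulting grid:
@ @ - @ -
- @ - - -
@ @ - @ @
% % - @ @
All satisfied now.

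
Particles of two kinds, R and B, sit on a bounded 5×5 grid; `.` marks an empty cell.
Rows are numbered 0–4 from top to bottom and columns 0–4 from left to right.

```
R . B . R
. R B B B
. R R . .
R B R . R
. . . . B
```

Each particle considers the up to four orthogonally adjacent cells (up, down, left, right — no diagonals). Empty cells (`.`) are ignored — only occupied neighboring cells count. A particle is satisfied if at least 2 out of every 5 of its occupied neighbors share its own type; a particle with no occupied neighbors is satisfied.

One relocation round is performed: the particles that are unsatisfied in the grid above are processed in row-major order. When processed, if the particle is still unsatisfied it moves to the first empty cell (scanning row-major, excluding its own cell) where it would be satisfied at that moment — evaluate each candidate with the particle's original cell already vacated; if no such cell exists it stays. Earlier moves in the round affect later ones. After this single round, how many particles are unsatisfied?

0

Initially unsatisfied (in order): (0,4), (3,0), (3,1), (3,4), (4,4).
  (0,4) → (0,1).
  (3,0) → (1,0).
  (3,1) → (0,3).
  (3,4) → (2,0).
  (4,4): now satisfied by earlier moves; stays.
Resulting grid:
R R B B .
R R B B B
R R R . .
. . R . .
. . . . B
All satisfied now.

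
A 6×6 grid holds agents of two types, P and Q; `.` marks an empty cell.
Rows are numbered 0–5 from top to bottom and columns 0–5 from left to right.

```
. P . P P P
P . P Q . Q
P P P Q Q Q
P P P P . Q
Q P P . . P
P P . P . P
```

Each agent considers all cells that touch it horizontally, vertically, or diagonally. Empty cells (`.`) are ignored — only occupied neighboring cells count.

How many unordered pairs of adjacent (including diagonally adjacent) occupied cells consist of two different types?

17

Scan each occupied cell's neighbors to the right and below (and the two forward diagonals) so each pair is counted once.
From row 0: 4 unlike of 9 pairs (running 4/9).
From row 1: 3 unlike of 11 pairs (running 7/20).
From row 2: 4 unlike of 18 pairs (running 11/38).
From row 3: 3 unlike of 12 pairs (running 14/50).
From row 4: 3 unlike of 9 pairs (running 17/59).
From row 5: 0 unlike of 1 pairs (running 17/60).
Total adjacent occupied pairs: 60; unlike-type pairs: 17.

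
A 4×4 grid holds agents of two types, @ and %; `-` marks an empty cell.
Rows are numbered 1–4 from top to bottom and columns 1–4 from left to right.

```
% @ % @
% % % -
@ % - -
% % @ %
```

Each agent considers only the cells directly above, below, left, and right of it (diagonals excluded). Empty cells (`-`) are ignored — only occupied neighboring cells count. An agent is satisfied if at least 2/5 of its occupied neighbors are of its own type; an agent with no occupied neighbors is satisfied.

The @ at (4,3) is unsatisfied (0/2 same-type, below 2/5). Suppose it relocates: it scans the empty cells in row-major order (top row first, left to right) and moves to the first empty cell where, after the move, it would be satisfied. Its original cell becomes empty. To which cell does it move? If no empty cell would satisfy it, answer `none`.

(2,4)

Vacating (4,3). Empty cells in order:
  (2,4): 1/2 same-type → satisfied — stop here.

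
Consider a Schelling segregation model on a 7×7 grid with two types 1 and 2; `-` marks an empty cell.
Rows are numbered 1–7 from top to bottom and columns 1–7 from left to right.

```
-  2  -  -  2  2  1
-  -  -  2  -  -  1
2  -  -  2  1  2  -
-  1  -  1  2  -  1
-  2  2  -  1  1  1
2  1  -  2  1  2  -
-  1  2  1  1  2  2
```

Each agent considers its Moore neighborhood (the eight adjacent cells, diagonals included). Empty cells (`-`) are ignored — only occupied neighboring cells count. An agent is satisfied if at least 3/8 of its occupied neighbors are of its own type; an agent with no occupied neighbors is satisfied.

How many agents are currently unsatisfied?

(1,2)2 0/0 ✓
(1,5)2 2/2 ✓
(1,6)2 1/3 ✗
(1,7)1 1/2 ✓
(2,4)2 2/3 ✓
(2,7)1 1/3 ✗
(3,1)2 0/1 ✗
(3,4)2 2/4 ✓
(3,5)1 1/5 ✗
(3,6)2 1/4 ✗
(4,2)1 0/3 ✗
(4,4)1 2/5 ✓
(4,5)2 2/6 ✗
(4,7)1 2/3 ✓
(5,2)2 2/4 ✓
(5,3)2 2/5 ✓
(5,5)1 3/6 ✓
(5,6)1 4/6 ✓
(5,7)1 2/3 ✓
(6,1)2 1/3 ✗
(6,2)1 1/5 ✗
(6,4)2 2/6 ✗
(6,5)1 4/7 ✓
(6,6)2 2/7 ✗
(7,2)1 1/3 ✗
(7,3)2 1/4 ✗
(7,4)1 2/4 ✓
(7,5)1 2/5 ✓
(7,6)2 2/4 ✓
(7,7)2 2/2 ✓
Unsatisfied: (1,6), (2,7), (3,1), (3,5), (3,6), (4,2), (4,5), (6,1), (6,2), (6,4), (6,6), (7,2), (7,3) — 13 in total.

13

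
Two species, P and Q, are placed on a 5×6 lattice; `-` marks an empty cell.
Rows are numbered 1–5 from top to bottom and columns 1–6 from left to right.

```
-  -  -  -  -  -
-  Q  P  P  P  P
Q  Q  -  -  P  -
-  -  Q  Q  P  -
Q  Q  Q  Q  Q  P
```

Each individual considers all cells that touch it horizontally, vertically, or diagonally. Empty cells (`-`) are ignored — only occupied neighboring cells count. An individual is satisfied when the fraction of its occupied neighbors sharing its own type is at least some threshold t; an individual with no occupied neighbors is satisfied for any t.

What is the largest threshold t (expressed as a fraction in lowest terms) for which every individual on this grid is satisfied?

1/3

Row 2: (2,2)Q 2/3 · (2,3)P 1/3 · (2,4)P 3/3 · (2,5)P 3/3 · (2,6)P 2/2
Row 3: (3,1)Q 2/2 · (3,2)Q 3/4 · (3,5)P 4/5
Row 4: (4,3)Q 5/5 · (4,4)Q 4/6 · (4,5)P 2/5
Row 5: (5,1)Q 1/1 · (5,2)Q 3/3 · (5,3)Q 4/4 · (5,4)Q 4/5 · (5,5)Q 2/4 · (5,6)P 1/2
The smallest same-type fraction is 1/3 at (2,3), which reduces to 1/3. Any threshold above that leaves this individual unsatisfied.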